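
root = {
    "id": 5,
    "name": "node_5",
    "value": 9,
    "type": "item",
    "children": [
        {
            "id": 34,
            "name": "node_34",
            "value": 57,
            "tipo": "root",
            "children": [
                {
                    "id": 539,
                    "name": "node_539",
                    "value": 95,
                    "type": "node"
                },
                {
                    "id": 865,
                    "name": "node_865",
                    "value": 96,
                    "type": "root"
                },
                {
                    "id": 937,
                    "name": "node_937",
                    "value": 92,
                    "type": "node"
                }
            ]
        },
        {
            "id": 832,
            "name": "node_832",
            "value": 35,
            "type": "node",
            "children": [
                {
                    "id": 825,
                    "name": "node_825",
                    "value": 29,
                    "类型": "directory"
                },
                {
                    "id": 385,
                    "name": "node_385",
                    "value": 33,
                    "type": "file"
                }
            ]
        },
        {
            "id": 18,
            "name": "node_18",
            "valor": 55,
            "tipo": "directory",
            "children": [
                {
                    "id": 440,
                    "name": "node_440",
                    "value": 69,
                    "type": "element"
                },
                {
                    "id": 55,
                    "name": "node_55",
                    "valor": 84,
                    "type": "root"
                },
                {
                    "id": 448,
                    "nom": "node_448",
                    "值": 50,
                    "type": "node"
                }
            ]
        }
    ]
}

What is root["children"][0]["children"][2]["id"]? 937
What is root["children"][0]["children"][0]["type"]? "node"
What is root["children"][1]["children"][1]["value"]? 33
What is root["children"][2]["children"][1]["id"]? 55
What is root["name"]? "node_5"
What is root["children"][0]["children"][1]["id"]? 865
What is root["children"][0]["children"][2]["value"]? 92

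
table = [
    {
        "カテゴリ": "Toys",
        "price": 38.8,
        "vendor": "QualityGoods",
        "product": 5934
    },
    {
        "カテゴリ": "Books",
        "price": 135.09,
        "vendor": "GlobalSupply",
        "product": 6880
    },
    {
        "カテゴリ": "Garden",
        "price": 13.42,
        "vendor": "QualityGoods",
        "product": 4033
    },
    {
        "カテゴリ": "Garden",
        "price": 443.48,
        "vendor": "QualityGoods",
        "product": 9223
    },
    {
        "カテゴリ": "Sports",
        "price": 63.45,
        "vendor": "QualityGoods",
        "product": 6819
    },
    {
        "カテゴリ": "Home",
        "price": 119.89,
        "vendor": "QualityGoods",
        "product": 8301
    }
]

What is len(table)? 6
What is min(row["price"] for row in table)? 13.42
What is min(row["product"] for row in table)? 4033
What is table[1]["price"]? 135.09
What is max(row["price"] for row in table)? 443.48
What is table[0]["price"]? 38.8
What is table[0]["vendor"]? "QualityGoods"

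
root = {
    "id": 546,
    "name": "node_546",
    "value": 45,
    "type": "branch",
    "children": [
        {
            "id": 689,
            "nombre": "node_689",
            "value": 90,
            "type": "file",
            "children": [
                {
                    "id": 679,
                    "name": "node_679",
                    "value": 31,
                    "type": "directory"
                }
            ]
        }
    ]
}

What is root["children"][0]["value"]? 90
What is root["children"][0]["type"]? "file"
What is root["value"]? 45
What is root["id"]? 546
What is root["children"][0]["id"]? 689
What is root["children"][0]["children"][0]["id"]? 679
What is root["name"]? "node_546"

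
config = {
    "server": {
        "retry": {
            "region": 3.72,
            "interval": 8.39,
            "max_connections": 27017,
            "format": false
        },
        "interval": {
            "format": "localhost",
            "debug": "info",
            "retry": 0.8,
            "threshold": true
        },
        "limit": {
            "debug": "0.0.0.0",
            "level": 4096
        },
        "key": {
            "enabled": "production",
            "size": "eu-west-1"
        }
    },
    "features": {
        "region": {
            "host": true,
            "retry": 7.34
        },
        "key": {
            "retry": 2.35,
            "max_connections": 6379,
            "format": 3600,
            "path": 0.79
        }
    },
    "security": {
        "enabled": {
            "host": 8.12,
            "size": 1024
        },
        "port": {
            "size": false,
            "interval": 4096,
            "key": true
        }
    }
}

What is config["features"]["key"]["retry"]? 2.35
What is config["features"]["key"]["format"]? 3600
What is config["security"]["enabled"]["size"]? 1024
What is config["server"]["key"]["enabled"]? "production"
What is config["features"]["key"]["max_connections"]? 6379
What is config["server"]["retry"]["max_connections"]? 27017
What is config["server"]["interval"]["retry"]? 0.8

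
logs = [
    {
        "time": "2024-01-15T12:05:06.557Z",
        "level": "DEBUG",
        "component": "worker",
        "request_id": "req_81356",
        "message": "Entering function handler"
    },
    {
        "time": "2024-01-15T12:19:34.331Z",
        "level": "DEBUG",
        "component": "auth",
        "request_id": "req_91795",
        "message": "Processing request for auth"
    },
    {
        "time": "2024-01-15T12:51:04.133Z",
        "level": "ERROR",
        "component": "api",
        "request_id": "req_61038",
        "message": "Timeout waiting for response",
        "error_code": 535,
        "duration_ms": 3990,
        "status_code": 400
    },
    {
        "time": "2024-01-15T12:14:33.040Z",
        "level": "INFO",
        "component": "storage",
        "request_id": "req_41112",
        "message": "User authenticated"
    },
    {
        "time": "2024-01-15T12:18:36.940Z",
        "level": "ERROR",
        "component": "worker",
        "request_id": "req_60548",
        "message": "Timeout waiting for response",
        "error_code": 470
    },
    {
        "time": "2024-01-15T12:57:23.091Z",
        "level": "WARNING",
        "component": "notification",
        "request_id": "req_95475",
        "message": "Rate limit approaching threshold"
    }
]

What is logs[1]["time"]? "2024-01-15T12:19:34.331Z"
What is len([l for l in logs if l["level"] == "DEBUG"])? 2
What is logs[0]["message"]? "Entering function handler"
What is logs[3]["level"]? "INFO"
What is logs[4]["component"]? "worker"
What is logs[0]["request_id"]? "req_81356"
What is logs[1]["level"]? "DEBUG"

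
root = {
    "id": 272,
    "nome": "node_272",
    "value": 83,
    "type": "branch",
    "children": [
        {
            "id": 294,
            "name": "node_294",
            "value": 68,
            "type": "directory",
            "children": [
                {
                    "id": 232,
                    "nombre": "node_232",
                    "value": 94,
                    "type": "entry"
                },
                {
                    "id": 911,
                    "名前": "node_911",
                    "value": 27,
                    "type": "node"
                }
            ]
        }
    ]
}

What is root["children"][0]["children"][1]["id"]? 911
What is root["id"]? 272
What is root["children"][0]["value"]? 68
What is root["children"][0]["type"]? "directory"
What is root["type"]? "branch"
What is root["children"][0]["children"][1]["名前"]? "node_911"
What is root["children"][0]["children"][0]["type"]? "entry"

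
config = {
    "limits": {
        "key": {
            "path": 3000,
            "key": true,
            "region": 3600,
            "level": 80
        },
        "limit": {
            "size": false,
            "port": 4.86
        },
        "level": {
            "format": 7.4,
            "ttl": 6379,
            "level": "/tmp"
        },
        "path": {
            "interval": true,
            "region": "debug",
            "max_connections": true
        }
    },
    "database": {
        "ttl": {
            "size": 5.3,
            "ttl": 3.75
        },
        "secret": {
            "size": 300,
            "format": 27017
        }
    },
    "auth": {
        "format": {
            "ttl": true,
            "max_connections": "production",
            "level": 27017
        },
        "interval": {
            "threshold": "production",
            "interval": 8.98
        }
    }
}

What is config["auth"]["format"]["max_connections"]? "production"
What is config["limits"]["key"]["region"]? 3600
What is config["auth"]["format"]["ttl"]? True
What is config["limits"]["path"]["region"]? "debug"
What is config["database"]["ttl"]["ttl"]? 3.75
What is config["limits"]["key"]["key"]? True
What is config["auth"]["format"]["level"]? 27017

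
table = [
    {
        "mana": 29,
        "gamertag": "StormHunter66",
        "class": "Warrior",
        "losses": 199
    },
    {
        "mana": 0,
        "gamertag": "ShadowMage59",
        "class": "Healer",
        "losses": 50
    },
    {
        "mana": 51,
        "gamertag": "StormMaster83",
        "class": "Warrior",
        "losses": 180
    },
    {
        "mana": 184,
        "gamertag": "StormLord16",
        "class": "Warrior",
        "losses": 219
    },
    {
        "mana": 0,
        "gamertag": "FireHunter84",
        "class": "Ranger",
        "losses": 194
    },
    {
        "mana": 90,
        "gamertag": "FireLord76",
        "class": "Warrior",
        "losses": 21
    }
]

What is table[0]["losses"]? 199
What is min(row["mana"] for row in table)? 0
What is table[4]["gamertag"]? "FireHunter84"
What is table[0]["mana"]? 29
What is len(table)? 6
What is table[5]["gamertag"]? "FireLord76"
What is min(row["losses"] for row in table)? 21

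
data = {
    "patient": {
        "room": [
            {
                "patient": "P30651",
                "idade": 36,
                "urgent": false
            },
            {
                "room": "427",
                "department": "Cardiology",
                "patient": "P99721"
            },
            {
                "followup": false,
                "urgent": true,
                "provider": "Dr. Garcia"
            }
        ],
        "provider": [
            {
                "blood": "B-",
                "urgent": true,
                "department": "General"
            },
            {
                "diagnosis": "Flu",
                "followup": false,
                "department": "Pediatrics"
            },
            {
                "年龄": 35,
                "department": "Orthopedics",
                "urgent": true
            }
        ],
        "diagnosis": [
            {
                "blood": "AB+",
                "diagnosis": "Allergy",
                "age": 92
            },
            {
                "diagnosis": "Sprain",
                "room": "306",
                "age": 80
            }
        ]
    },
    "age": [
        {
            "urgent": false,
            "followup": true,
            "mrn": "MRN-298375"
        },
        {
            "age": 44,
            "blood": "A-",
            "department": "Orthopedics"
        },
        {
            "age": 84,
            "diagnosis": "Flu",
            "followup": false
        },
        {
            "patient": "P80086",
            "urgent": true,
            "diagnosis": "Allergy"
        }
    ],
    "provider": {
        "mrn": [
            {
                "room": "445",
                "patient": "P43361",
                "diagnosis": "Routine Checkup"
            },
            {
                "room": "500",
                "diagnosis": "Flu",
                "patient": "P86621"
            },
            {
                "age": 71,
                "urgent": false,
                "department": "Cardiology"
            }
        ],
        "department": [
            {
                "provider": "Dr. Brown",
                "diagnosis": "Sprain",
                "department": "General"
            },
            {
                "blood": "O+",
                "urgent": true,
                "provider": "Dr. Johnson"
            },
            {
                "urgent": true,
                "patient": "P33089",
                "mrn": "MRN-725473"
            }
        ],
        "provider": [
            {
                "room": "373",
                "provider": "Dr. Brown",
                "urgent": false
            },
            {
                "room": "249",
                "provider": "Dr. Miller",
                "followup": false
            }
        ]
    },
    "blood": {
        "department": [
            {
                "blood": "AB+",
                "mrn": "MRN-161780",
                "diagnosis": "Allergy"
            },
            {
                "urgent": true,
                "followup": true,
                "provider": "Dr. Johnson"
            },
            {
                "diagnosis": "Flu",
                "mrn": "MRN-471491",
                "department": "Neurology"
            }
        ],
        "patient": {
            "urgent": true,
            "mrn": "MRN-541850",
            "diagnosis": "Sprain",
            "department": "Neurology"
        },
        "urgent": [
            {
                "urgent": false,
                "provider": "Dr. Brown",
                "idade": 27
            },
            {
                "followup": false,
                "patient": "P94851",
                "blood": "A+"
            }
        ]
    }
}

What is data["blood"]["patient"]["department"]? "Neurology"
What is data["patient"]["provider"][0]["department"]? "General"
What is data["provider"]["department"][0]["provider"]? "Dr. Brown"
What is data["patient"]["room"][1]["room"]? "427"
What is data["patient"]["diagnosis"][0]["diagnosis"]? "Allergy"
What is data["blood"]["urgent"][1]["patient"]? "P94851"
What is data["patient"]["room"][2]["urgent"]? True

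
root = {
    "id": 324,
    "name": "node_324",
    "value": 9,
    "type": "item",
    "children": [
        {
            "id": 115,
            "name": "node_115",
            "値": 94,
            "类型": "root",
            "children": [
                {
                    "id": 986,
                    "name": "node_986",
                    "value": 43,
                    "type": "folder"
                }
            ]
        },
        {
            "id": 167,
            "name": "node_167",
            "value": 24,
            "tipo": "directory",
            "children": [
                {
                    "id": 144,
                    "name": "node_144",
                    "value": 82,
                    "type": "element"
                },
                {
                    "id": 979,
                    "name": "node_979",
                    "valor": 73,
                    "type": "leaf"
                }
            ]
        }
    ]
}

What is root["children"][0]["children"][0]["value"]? 43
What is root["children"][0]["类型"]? "root"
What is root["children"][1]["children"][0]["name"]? "node_144"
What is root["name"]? "node_324"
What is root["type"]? "item"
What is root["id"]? 324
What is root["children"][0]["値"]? 94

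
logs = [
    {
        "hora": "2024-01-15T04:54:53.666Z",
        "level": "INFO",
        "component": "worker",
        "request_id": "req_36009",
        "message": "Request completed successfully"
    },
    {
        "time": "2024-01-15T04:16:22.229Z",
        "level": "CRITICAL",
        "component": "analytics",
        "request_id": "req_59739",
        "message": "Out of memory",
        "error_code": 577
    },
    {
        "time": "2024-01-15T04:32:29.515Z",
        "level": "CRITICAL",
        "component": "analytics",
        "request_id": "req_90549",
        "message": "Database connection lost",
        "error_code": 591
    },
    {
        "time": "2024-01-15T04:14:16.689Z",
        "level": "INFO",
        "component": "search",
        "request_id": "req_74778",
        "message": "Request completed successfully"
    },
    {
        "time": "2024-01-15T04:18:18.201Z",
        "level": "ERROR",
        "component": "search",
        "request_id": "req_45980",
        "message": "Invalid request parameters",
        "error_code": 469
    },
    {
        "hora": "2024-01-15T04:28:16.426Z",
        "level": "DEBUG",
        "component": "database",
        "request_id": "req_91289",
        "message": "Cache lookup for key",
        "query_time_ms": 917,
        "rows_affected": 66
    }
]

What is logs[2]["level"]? "CRITICAL"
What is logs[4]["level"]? "ERROR"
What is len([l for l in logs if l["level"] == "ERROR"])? 1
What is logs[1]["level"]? "CRITICAL"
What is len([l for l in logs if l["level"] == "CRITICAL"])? 2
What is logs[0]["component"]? "worker"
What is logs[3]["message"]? "Request completed successfully"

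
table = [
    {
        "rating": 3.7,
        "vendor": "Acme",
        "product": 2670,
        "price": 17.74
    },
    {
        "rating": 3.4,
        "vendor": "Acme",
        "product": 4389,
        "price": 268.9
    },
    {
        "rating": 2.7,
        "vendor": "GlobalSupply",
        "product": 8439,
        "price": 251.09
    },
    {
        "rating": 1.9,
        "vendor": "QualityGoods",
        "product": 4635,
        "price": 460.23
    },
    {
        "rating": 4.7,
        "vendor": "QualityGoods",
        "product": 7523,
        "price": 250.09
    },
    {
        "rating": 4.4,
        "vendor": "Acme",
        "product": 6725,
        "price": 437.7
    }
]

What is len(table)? 6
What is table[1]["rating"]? 3.4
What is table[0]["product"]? 2670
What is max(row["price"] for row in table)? 460.23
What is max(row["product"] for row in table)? 8439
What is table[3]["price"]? 460.23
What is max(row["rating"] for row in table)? 4.7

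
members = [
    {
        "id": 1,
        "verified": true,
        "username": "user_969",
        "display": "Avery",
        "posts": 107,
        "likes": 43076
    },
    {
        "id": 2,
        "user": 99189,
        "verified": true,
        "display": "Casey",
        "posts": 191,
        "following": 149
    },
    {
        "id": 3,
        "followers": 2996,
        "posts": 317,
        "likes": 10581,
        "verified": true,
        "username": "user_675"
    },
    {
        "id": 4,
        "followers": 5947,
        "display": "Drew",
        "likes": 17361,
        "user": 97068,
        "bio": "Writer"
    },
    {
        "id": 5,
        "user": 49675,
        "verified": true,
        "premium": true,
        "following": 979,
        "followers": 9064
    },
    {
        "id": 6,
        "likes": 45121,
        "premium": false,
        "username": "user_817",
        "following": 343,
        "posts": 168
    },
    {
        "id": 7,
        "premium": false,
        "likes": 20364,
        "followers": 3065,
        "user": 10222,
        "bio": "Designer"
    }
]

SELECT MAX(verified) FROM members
True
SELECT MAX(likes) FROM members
45121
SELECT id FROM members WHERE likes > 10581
[1, 4, 6, 7]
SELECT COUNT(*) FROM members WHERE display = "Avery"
1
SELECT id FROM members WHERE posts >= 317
[3]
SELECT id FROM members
[1, 2, 3, 4, 5, 6, 7]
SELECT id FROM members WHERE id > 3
[4, 5, 6, 7]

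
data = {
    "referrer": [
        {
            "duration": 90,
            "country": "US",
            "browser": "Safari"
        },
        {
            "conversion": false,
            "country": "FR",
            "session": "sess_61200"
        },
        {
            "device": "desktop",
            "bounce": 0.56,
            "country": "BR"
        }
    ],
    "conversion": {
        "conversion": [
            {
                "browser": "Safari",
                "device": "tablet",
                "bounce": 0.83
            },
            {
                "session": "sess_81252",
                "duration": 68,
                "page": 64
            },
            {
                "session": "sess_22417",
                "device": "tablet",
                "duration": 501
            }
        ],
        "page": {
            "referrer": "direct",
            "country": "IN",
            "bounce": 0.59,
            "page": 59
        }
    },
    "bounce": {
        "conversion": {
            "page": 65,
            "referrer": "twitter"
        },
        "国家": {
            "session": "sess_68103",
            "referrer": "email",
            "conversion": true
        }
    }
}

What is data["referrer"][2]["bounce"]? 0.56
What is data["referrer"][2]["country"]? "BR"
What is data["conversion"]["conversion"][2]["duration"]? 501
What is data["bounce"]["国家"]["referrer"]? "email"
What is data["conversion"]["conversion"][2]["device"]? "tablet"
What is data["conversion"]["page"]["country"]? "IN"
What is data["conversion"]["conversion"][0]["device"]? "tablet"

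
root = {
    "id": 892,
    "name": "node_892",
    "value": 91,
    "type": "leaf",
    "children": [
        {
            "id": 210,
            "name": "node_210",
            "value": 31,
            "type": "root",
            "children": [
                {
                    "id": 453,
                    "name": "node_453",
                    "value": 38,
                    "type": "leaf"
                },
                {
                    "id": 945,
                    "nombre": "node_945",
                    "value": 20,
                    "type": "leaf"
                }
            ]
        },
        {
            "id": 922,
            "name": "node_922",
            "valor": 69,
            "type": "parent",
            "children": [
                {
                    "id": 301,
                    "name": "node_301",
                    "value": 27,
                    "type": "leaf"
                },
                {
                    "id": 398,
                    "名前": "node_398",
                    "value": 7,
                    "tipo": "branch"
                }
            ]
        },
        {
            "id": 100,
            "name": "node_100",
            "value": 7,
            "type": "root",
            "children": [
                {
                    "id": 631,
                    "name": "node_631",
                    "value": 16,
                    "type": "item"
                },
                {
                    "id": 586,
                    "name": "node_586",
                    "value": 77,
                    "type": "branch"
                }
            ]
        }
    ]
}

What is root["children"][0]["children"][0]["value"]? 38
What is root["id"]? 892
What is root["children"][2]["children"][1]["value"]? 77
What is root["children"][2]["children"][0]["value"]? 16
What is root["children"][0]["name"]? "node_210"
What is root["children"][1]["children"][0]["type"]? "leaf"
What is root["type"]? "leaf"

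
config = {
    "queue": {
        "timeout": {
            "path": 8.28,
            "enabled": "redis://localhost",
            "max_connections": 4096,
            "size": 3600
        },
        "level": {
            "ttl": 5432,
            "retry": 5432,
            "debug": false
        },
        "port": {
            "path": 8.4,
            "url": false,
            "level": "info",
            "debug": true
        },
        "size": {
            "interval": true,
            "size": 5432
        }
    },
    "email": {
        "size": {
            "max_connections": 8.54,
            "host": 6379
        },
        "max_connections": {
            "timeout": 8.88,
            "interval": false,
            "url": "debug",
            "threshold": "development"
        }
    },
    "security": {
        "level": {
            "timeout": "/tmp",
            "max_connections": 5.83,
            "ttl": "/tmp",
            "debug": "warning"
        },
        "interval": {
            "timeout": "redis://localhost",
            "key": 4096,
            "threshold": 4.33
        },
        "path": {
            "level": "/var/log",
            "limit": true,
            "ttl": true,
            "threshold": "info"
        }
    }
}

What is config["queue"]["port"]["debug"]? True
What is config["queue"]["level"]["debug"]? False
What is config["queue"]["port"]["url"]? False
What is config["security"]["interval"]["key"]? 4096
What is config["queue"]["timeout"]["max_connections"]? 4096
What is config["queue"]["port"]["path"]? 8.4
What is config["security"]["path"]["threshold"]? "info"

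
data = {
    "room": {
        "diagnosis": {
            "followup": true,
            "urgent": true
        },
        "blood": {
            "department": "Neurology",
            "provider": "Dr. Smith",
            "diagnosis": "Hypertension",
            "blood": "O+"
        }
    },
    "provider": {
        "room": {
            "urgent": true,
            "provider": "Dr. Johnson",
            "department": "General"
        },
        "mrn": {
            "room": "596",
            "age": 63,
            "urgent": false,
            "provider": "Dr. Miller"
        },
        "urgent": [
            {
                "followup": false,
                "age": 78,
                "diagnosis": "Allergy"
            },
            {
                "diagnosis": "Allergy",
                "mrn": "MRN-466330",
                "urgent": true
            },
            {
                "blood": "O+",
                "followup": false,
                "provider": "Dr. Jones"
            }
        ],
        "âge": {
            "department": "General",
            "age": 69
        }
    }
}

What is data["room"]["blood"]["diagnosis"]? "Hypertension"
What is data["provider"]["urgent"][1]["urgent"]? True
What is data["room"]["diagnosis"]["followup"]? True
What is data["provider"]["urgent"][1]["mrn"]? "MRN-466330"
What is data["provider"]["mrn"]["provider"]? "Dr. Miller"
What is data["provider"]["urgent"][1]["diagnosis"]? "Allergy"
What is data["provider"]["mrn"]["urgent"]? False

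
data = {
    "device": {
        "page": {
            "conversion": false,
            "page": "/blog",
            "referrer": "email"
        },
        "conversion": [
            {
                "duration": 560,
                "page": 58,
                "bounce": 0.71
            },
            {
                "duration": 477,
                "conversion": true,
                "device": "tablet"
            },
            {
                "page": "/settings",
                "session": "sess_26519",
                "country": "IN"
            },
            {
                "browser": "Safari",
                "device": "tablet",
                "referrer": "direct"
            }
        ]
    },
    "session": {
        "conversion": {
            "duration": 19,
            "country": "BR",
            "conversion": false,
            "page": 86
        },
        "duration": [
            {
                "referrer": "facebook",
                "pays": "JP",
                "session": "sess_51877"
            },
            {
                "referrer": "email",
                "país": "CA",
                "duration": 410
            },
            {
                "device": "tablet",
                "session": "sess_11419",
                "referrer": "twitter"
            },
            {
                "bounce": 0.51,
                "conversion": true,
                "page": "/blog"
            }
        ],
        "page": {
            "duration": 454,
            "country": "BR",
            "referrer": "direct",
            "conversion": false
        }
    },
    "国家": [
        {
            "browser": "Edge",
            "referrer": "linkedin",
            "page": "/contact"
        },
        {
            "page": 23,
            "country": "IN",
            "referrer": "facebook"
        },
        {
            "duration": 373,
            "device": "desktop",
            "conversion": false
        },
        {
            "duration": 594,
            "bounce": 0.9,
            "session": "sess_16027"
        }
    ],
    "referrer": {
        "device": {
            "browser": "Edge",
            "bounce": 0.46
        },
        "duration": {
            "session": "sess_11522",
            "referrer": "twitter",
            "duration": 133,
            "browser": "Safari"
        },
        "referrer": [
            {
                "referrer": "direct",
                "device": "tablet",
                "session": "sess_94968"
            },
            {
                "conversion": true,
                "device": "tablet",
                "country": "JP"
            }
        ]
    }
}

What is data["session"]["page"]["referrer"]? "direct"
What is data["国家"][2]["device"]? "desktop"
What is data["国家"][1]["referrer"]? "facebook"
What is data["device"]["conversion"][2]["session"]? "sess_26519"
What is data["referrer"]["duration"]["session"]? "sess_11522"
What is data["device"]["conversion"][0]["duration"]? 560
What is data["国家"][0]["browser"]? "Edge"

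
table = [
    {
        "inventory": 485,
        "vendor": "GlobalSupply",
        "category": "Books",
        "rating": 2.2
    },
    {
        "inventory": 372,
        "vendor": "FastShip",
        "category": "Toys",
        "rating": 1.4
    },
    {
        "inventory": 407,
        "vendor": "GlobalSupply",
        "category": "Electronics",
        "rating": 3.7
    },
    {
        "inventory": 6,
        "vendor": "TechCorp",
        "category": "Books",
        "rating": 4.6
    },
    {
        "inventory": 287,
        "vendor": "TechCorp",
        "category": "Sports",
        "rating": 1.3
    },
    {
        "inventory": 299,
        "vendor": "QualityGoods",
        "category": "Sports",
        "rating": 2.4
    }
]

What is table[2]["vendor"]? "GlobalSupply"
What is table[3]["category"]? "Books"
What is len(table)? 6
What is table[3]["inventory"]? 6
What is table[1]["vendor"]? "FastShip"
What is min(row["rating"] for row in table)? 1.3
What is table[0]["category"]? "Books"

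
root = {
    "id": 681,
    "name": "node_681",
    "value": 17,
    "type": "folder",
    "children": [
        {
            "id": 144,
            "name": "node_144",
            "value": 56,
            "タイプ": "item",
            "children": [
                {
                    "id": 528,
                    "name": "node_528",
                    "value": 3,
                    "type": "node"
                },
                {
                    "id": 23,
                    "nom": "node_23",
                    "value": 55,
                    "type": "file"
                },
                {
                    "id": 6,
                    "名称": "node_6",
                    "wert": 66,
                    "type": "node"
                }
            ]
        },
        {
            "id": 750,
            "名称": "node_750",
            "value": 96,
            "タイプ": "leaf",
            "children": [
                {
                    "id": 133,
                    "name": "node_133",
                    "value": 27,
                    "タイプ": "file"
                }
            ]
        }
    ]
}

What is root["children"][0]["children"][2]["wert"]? 66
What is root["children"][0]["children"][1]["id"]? 23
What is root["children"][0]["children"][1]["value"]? 55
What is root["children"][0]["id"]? 144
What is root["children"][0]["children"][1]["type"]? "file"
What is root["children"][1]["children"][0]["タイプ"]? "file"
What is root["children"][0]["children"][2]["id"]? 6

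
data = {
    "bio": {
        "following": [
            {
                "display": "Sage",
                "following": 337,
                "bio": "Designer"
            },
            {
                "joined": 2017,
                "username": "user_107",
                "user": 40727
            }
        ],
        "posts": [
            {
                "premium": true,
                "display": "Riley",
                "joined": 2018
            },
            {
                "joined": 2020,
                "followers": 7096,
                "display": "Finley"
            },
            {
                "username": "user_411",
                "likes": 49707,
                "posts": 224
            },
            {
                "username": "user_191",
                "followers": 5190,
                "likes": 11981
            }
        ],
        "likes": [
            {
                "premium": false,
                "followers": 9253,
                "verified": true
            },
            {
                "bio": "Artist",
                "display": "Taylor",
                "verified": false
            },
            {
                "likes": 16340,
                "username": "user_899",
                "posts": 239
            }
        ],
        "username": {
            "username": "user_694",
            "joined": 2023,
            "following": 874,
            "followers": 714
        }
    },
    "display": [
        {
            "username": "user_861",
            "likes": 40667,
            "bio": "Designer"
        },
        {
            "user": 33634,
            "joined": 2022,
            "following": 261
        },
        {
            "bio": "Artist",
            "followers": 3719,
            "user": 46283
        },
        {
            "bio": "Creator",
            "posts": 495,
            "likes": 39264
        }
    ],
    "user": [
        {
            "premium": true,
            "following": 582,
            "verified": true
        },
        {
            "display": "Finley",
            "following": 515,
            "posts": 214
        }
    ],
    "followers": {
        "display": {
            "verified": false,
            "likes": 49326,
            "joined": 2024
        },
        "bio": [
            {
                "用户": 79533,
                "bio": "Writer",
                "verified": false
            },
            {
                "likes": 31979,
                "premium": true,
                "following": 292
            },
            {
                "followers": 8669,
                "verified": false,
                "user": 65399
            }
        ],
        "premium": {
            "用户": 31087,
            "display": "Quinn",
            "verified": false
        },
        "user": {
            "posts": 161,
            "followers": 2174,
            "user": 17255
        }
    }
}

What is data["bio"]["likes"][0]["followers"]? 9253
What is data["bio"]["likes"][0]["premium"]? False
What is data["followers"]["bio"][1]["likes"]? 31979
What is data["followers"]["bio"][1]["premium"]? True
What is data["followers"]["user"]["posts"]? 161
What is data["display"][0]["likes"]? 40667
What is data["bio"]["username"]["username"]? "user_694"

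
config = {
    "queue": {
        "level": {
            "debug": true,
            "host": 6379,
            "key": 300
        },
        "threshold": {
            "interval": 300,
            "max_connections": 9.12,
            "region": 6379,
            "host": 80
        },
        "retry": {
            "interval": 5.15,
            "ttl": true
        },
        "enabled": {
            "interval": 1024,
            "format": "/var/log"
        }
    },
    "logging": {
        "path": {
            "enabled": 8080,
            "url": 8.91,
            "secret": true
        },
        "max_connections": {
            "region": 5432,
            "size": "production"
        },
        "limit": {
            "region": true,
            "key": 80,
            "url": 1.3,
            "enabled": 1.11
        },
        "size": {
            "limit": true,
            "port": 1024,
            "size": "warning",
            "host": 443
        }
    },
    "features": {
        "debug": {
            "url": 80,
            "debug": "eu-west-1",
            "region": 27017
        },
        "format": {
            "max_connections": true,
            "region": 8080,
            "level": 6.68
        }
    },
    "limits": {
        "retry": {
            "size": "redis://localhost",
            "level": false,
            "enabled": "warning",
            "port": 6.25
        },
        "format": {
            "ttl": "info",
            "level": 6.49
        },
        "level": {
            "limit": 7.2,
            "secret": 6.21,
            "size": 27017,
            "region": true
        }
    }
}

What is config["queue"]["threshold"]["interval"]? 300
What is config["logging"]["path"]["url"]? 8.91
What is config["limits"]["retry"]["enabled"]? "warning"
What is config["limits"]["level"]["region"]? True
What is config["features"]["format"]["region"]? 8080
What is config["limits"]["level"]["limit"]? 7.2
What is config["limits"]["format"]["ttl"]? "info"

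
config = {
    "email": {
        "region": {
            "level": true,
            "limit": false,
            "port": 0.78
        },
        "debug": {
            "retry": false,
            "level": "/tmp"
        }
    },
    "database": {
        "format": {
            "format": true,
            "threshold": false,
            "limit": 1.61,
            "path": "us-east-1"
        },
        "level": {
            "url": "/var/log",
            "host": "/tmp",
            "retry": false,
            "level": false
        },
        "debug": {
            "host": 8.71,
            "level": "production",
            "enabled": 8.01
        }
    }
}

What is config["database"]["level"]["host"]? "/tmp"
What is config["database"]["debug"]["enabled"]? 8.01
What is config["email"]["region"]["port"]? 0.78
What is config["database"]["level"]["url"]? "/var/log"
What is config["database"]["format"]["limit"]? 1.61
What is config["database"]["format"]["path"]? "us-east-1"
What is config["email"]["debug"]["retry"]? False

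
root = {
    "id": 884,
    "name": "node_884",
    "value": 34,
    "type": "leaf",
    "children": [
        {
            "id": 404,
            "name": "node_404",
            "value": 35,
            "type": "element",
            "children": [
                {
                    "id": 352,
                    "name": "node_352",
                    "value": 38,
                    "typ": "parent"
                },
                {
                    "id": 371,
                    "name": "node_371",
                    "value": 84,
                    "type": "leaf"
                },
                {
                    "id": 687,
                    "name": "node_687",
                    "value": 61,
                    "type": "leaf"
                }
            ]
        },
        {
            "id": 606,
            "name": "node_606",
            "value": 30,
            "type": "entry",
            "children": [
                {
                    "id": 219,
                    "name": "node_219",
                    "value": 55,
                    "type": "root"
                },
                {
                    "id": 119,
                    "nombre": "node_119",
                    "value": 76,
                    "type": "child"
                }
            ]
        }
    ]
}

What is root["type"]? "leaf"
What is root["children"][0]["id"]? 404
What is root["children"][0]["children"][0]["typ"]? "parent"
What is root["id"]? 884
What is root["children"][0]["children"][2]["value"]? 61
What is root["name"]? "node_884"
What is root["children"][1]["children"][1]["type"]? "child"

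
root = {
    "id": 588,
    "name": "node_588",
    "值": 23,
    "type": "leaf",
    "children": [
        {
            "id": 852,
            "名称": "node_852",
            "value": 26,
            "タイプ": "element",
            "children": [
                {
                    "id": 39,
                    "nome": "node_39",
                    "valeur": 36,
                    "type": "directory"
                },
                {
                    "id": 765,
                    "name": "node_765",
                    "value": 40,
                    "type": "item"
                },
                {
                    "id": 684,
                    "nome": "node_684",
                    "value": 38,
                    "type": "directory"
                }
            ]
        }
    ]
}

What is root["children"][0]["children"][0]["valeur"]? 36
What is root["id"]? 588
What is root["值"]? 23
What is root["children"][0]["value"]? 26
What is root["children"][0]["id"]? 852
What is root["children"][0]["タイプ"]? "element"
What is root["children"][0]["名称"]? "node_852"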